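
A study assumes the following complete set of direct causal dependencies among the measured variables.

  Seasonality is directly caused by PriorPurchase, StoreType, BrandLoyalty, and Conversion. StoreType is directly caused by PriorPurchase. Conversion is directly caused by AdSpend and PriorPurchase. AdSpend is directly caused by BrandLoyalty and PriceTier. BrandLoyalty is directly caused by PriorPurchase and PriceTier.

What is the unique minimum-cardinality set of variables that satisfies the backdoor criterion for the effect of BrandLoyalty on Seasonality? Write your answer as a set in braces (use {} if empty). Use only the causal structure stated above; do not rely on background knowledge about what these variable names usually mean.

Variables eligible for adjustment (non-descendants of BrandLoyalty, excluding BrandLoyalty and Seasonality): {PriceTier, PriorPurchase, StoreType}.
Backdoor paths from BrandLoyalty to Seasonality:
  P1: BrandLoyalty <- PriorPurchase -> StoreType -> Seasonality
  P2: BrandLoyalty <- PriorPurchase -> Conversion -> Seasonality
  P3: BrandLoyalty <- PriorPurchase -> Seasonality
  P4: BrandLoyalty <- PriceTier -> AdSpend -> Conversion <- PriorPurchase -> StoreType -> Seasonality
  P5: BrandLoyalty <- PriceTier -> AdSpend -> Conversion <- PriorPurchase -> Seasonality
  P6: BrandLoyalty <- PriceTier -> AdSpend -> Conversion -> Seasonality
The empty set is not sufficient: P1 (BrandLoyalty <- PriorPurchase -> StoreType -> Seasonality) has no collider blocking it and no conditioned non-collider, so it is open.
Try {PriceTier, PriorPurchase}:
  P1: blocked at fork node PriorPurchase ∈ conditioning set.
  P2: blocked at fork node PriorPurchase ∈ conditioning set.
  P3: blocked at fork node PriorPurchase ∈ conditioning set.
  P4: blocked at fork node PriceTier ∈ conditioning set.
  P5: blocked at fork node PriceTier ∈ conditioning set.
  P6: blocked at fork node PriceTier ∈ conditioning set.
{PriceTier, PriorPurchase} contains no descendant of BrandLoyalty and blocks every backdoor path.
Every element of {PriceTier, PriorPurchase} is needed (dropping PriceTier leaves P6 open; dropping PriorPurchase leaves P1 open), so no proper subset is valid.
Among all size-2 subsets of the eligible variables, only {PriceTier, PriorPurchase} blocks every backdoor path, so it is the unique smallest valid adjustment set.

{PriceTier, PriorPurchase}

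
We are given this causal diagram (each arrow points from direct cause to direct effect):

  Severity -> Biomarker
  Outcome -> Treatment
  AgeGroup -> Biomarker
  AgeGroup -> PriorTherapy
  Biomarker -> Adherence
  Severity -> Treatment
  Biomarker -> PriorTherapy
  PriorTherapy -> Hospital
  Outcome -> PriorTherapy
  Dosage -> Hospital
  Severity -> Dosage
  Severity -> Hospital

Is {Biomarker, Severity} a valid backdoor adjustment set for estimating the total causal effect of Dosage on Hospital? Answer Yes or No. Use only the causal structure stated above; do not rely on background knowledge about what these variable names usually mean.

Yes

Backdoor paths from Dosage to Hospital (paths whose first edge points into Dosage):
  P1: Dosage <- Severity -> Treatment <- Outcome -> PriorTherapy -> Hospital
  P2: Dosage <- Severity -> Biomarker <- AgeGroup -> PriorTherapy -> Hospital
  P3: Dosage <- Severity -> Biomarker -> PriorTherapy -> Hospital
  P4: Dosage <- Severity -> Hospital
Condition 1 (no descendant of Dosage in the set): holds — descendants of Dosage are {Hospital}; none are in {Biomarker, Severity}.
Condition 2 (every backdoor path blocked by {Biomarker, Severity}):
  P1: blocked at fork node Severity ∈ conditioning set.
  P2: blocked at fork node Severity ∈ conditioning set.
  P3: blocked at fork node Severity ∈ conditioning set.
  P4: blocked at fork node Severity ∈ conditioning set.
{Biomarker, Severity} satisfies the backdoor criterion.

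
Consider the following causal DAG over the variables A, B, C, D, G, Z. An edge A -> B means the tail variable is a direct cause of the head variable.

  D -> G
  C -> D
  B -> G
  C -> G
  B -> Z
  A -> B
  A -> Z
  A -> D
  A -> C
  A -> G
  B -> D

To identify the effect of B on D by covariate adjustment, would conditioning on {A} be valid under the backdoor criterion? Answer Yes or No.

Backdoor paths from B to D (paths whose first edge points into B):
  P1: B <- A -> C -> D
  P2: B <- A -> C -> G <- D
  P3: B <- A -> D
  P4: B <- A -> G <- C -> D
  P5: B <- A -> G <- D
Condition 1 (no descendant of B in the set): holds — descendants of B are {D, G, Z}; none are in {A}.
Condition 2 (every backdoor path blocked by {A}):
  P1: blocked at fork node A ∈ conditioning set.
  P2: blocked at fork node A ∈ conditioning set.
  P3: blocked at fork node A ∈ conditioning set.
  P4: blocked at fork node A ∈ conditioning set.
  P5: blocked at fork node A ∈ conditioning set.
{A} satisfies the backdoor criterion.

Yes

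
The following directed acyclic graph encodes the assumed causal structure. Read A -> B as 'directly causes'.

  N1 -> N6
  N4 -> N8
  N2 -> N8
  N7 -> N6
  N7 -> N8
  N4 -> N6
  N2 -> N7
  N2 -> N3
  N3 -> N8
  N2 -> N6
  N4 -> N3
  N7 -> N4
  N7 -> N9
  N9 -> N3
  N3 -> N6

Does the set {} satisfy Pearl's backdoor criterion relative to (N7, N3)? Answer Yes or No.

No

Backdoor paths from N7 to N3 (paths whose first edge points into N7):
  P1: N7 <- N2 -> N3
  P2: N7 <- N2 -> N8 <- N4 -> N3
  P3: N7 <- N2 -> N8 <- N4 -> N6 <- N3
  P4: N7 <- N2 -> N8 <- N3
  P5: N7 <- N2 -> N6 <- N4 -> N3
  P6: N7 <- N2 -> N6 <- N4 -> N8 <- N3
  P7: N7 <- N2 -> N6 <- N3
Condition 1 (no descendant of N7 in the set): holds — descendants of N7 are {N3, N4, N6, N8, N9}; none are in {}.
Condition 2 (every backdoor path blocked by {}):
  P1: open — no interior node is in the conditioning set.
  P2: blocked at collider N8 (neither it nor any descendant is in the conditioning set).
  P3: blocked at collider N8 (neither it nor any descendant is in the conditioning set).
  P4: blocked at collider N8 (neither it nor any descendant is in the conditioning set).
  P5: blocked at collider N6 (neither it nor any descendant is in the conditioning set).
  P6: blocked at collider N6 (neither it nor any descendant is in the conditioning set).
  P7: blocked at collider N6 (neither it nor any descendant is in the conditioning set).
{} does not satisfy the backdoor criterion.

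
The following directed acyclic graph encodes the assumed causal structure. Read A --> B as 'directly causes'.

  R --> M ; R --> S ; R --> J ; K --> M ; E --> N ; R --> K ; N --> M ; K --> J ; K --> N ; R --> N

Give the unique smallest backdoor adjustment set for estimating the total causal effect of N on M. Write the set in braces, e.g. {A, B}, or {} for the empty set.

{K, R}

Variables eligible for adjustment (non-descendants of N, excluding N and M): {E, J, K, R, S}.
Backdoor paths from N to M:
  P1: N <- R -> K -> M
  P2: N <- R -> J <- K -> M
  P3: N <- R -> M
  P4: N <- K <- R -> M
  P5: N <- K -> J <- R -> M
  P6: N <- K -> M
The empty set is not sufficient: P1 (N <- R -> K -> M) has no collider blocking it and no conditioned non-collider, so it is open.
Try {K, R}:
  P1: blocked at fork node R ∈ conditioning set.
  P2: blocked at fork node R ∈ conditioning set.
  P3: blocked at fork node R ∈ conditioning set.
  P4: blocked at chain node K ∈ conditioning set.
  P5: blocked at fork node K ∈ conditioning set.
  P6: blocked at fork node K ∈ conditioning set.
{K, R} contains no descendant of N and blocks every backdoor path.
Every element of {K, R} is needed (dropping K leaves P6 open; dropping R leaves P3 open), so no proper subset is valid.
Among all size-2 subsets of the eligible variables, only {K, R} blocks every backdoor path, so it is the unique smallest valid adjustment set.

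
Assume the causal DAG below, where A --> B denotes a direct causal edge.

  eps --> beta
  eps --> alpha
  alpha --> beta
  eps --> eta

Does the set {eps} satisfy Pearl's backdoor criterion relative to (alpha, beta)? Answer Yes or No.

Yes

Backdoor paths from alpha to beta (paths whose first edge points into alpha):
  P1: alpha <- eps -> beta
Condition 1 (no descendant of alpha in the set): holds — descendants of alpha are {beta}; none are in {eps}.
Condition 2 (every backdoor path blocked by {eps}):
  P1: blocked at fork node eps ∈ conditioning set.
{eps} satisfies the backdoor criterion.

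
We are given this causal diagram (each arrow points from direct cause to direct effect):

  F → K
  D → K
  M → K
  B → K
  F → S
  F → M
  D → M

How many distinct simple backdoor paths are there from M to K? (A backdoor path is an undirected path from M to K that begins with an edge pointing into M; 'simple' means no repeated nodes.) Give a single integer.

A backdoor path from M to K is any simple undirected path whose first edge points into M (i.e. leaves M via a parent).
Parents of M: {D, F}.
Enumerating:
  P1: M <- F -> K
  P2: M <- D -> K
That exhausts the simple backdoor paths. Count: 2.

2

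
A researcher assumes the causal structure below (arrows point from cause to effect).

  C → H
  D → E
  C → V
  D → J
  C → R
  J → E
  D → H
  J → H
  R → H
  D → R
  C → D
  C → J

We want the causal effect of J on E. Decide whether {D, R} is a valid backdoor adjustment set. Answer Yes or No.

Yes

Backdoor paths from J to E (paths whose first edge points into J):
  P1: J <- C -> D -> E
  P2: J <- C -> R <- D -> E
  P3: J <- C -> R -> H <- D -> E
  P4: J <- C -> H <- D -> E
  P5: J <- C -> H <- R <- D -> E
  P6: J <- D -> E
Condition 1 (no descendant of J in the set): holds — descendants of J are {E, H}; none are in {D, R}.
Condition 2 (every backdoor path blocked by {D, R}):
  P1: blocked at chain node D ∈ conditioning set.
  P2: blocked at fork node D ∈ conditioning set.
  P3: blocked at chain node R ∈ conditioning set.
  P4: blocked at collider H (neither it nor any descendant is in the conditioning set).
  P5: blocked at collider H (neither it nor any descendant is in the conditioning set).
  P6: blocked at fork node D ∈ conditioning set.
{D, R} satisfies the backdoor criterion.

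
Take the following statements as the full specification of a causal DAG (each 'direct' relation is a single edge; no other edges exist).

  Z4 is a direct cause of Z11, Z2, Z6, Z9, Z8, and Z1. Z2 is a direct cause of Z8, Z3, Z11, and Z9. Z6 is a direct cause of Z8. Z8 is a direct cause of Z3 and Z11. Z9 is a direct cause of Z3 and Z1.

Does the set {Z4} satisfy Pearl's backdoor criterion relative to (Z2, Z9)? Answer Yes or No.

Yes

Backdoor paths from Z2 to Z9 (paths whose first edge points into Z2):
  P1: Z2 <- Z4 -> Z6 -> Z8 -> Z3 <- Z9
  P2: Z2 <- Z4 -> Z8 -> Z3 <- Z9
  P3: Z2 <- Z4 -> Z9
  P4: Z2 <- Z4 -> Z1 <- Z9
  P5: Z2 <- Z4 -> Z11 <- Z8 -> Z3 <- Z9
Condition 1 (no descendant of Z2 in the set): holds — descendants of Z2 are {Z1, Z11, Z3, Z8, Z9}; none are in {Z4}.
Condition 2 (every backdoor path blocked by {Z4}):
  P1: blocked at fork node Z4 ∈ conditioning set.
  P2: blocked at fork node Z4 ∈ conditioning set.
  P3: blocked at fork node Z4 ∈ conditioning set.
  P4: blocked at fork node Z4 ∈ conditioning set.
  P5: blocked at fork node Z4 ∈ conditioning set.
{Z4} satisfies the backdoor criterion.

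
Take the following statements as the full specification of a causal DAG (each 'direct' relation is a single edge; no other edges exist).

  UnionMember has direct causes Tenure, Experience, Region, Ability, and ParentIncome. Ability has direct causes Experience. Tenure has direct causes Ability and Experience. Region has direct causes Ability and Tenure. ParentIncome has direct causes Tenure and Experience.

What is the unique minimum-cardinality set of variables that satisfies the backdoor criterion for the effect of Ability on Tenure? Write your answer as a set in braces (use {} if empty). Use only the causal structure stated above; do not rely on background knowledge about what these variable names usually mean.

Variables eligible for adjustment (non-descendants of Ability, excluding Ability and Tenure): {Experience}.
Backdoor paths from Ability to Tenure:
  P1: Ability <- Experience -> Tenure
  P2: Ability <- Experience -> ParentIncome <- Tenure
  P3: Ability <- Experience -> ParentIncome -> UnionMember <- Tenure
  P4: Ability <- Experience -> ParentIncome -> UnionMember <- Region <- Tenure
  P5: Ability <- Experience -> UnionMember <- Tenure
  P6: Ability <- Experience -> UnionMember <- Region <- Tenure
  P7: Ability <- Experience -> UnionMember <- ParentIncome <- Tenure
The empty set is not sufficient: P1 (Ability <- Experience -> Tenure) has no collider blocking it and no conditioned non-collider, so it is open.
Try {Experience}:
  P1: blocked at fork node Experience ∈ conditioning set.
  P2: blocked at fork node Experience ∈ conditioning set.
  P3: blocked at fork node Experience ∈ conditioning set.
  P4: blocked at fork node Experience ∈ conditioning set.
  P5: blocked at fork node Experience ∈ conditioning set.
  P6: blocked at fork node Experience ∈ conditioning set.
  P7: blocked at fork node Experience ∈ conditioning set.
{Experience} contains no descendant of Ability and blocks every backdoor path.
{Experience} is the unique smallest valid adjustment set.

{Experience}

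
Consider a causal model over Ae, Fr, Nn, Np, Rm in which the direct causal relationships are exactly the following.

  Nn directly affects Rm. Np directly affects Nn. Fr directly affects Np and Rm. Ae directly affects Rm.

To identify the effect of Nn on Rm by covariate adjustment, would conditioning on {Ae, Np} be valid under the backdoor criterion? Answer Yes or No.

Yes

Backdoor paths from Nn to Rm (paths whose first edge points into Nn):
  P1: Nn <- Np <- Fr -> Rm
Condition 1 (no descendant of Nn in the set): holds — descendants of Nn are {Rm}; none are in {Ae, Np}.
Condition 2 (every backdoor path blocked by {Ae, Np}):
  P1: blocked at chain node Np ∈ conditioning set.
{Ae, Np} satisfies the backdoor criterion.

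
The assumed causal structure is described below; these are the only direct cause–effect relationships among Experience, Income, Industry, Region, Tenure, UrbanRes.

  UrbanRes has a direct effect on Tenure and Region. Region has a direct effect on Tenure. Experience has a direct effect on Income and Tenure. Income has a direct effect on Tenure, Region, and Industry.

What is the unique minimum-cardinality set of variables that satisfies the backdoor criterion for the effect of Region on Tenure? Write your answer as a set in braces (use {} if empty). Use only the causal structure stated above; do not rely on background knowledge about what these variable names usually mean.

Variables eligible for adjustment (non-descendants of Region, excluding Region and Tenure): {Experience, Income, Industry, UrbanRes}.
Backdoor paths from Region to Tenure:
  P1: Region <- Income <- Experience -> Tenure
  P2: Region <- Income -> Tenure
  P3: Region <- UrbanRes -> Tenure
The empty set is not sufficient: P1 (Region <- Income <- Experience -> Tenure) has no collider blocking it and no conditioned non-collider, so it is open.
Try {Income, UrbanRes}:
  P1: blocked at chain node Income ∈ conditioning set.
  P2: blocked at fork node Income ∈ conditioning set.
  P3: blocked at fork node UrbanRes ∈ conditioning set.
{Income, UrbanRes} contains no descendant of Region and blocks every backdoor path.
Every element of {Income, UrbanRes} is needed (dropping Income leaves P1 open; dropping UrbanRes leaves P3 open), so no proper subset is valid.
Among all size-2 subsets of the eligible variables, only {Income, UrbanRes} blocks every backdoor path, so it is the unique smallest valid adjustment set.

{Income, UrbanRes}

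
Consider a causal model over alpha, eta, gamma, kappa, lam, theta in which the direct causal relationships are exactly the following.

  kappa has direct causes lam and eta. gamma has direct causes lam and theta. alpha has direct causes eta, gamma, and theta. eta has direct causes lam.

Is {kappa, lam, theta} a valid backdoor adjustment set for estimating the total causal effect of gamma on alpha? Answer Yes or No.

Backdoor paths from gamma to alpha (paths whose first edge points into gamma):
  P1: gamma <- lam -> eta -> alpha
  P2: gamma <- lam -> kappa <- eta -> alpha
  P3: gamma <- theta -> alpha
Condition 1 (no descendant of gamma in the set): holds — descendants of gamma are {alpha}; none are in {kappa, lam, theta}.
Condition 2 (every backdoor path blocked by {kappa, lam, theta}):
  P1: blocked at fork node lam ∈ conditioning set.
  P2: blocked at fork node lam ∈ conditioning set.
  P3: blocked at fork node theta ∈ conditioning set.
{kappa, lam, theta} satisfies the backdoor criterion.

Yes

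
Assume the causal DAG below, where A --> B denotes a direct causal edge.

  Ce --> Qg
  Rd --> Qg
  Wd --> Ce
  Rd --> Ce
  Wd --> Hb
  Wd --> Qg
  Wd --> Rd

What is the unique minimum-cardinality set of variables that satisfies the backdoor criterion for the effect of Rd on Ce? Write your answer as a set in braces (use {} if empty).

Variables eligible for adjustment (non-descendants of Rd, excluding Rd and Ce): {Hb, Wd}.
Backdoor paths from Rd to Ce:
  P1: Rd <- Wd -> Ce
  P2: Rd <- Wd -> Qg <- Ce
The empty set is not sufficient: P1 (Rd <- Wd -> Ce) has no collider blocking it and no conditioned non-collider, so it is open.
Try {Wd}:
  P1: blocked at fork node Wd ∈ conditioning set.
  P2: blocked at fork node Wd ∈ conditioning set.
{Wd} contains no descendant of Rd and blocks every backdoor path.
No other singleton works — e.g. {Hb} leaves P1 open — so {Wd} is the unique smallest valid adjustment set.

{Wd}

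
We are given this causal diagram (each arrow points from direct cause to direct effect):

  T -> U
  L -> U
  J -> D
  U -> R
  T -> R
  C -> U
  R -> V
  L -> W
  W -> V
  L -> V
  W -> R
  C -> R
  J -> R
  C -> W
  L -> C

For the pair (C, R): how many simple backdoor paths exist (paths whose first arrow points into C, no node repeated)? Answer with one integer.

6

A backdoor path from C to R is any simple undirected path whose first edge points into C (i.e. leaves C via a parent).
Parents of C: {L}.
Enumerating:
  P1: C <- L -> W -> R
  P2: C <- L -> W -> V <- R
  P3: C <- L -> U <- T -> R
  P4: C <- L -> U -> R
  P5: C <- L -> V <- W -> R
  P6: C <- L -> V <- R
That exhausts the simple backdoor paths. Count: 6.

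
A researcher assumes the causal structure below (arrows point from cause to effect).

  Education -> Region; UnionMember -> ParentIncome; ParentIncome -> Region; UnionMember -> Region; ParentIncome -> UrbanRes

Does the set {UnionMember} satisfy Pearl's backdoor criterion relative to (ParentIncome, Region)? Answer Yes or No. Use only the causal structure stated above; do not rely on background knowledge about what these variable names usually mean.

Backdoor paths from ParentIncome to Region (paths whose first edge points into ParentIncome):
  P1: ParentIncome <- UnionMember -> Region
Condition 1 (no descendant of ParentIncome in the set): holds — descendants of ParentIncome are {Region, UrbanRes}; none are in {UnionMember}.
Condition 2 (every backdoor path blocked by {UnionMember}):
  P1: blocked at fork node UnionMember ∈ conditioning set.
{UnionMember} satisfies the backdoor criterion.

Yes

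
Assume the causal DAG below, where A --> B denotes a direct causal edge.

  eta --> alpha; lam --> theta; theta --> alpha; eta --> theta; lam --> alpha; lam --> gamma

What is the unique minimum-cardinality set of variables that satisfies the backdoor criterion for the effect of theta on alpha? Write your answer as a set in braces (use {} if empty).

{eta, lam}

Variables eligible for adjustment (non-descendants of theta, excluding theta and alpha): {eta, gamma, lam}.
Backdoor paths from theta to alpha:
  P1: theta <- lam -> alpha
  P2: theta <- eta -> alpha
The empty set is not sufficient: P1 (theta <- lam -> alpha) has no collider blocking it and no conditioned non-collider, so it is open.
Try {eta, lam}:
  P1: blocked at fork node lam ∈ conditioning set.
  P2: blocked at fork node eta ∈ conditioning set.
{eta, lam} contains no descendant of theta and blocks every backdoor path.
Every element of {eta, lam} is needed (dropping eta leaves P2 open; dropping lam leaves P1 open), so no proper subset is valid.
Among all size-2 subsets of the eligible variables, only {eta, lam} blocks every backdoor path, so it is the unique smallest valid adjustment set.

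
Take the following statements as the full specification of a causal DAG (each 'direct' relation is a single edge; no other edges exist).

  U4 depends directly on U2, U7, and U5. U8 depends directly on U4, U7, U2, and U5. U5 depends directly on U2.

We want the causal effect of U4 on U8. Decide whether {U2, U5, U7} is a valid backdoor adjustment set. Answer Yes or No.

Backdoor paths from U4 to U8 (paths whose first edge points into U4):
  P1: U4 <- U2 -> U5 -> U8
  P2: U4 <- U2 -> U8
  P3: U4 <- U7 -> U8
  P4: U4 <- U5 <- U2 -> U8
  P5: U4 <- U5 -> U8
Condition 1 (no descendant of U4 in the set): holds — descendants of U4 are {U8}; none are in {U2, U5, U7}.
Condition 2 (every backdoor path blocked by {U2, U5, U7}):
  P1: blocked at fork node U2 ∈ conditioning set.
  P2: blocked at fork node U2 ∈ conditioning set.
  P3: blocked at fork node U7 ∈ conditioning set.
  P4: blocked at chain node U5 ∈ conditioning set.
  P5: blocked at fork node U5 ∈ conditioning set.
{U2, U5, U7} satisfies the backdoor criterion.

Yes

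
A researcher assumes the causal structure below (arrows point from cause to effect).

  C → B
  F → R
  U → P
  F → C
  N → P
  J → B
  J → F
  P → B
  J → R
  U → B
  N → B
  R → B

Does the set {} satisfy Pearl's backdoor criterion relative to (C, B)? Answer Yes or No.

No

Backdoor paths from C to B (paths whose first edge points into C):
  P1: C <- F <- J -> R -> B
  P2: C <- F <- J -> B
  P3: C <- F -> R <- J -> B
  P4: C <- F -> R -> B
Condition 1 (no descendant of C in the set): holds — descendants of C are {B}; none are in {}.
Condition 2 (every backdoor path blocked by {}):
  P1: open — no interior node is in the conditioning set.
  P2: open — no interior node is in the conditioning set.
  P3: blocked at collider R (neither it nor any descendant is in the conditioning set).
  P4: open — no interior node is in the conditioning set.
{} does not satisfy the backdoor criterion.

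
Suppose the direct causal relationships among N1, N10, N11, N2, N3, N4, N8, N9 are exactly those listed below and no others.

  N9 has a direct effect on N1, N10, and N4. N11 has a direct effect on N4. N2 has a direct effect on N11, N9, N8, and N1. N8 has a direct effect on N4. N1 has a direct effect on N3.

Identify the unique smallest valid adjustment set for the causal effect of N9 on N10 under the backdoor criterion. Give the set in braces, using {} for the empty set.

{}

Variables eligible for adjustment (non-descendants of N9, excluding N9 and N10): {N11, N2, N8}.
Backdoor paths from N9 to N10:
  (none)
With no backdoor paths the empty set already satisfies the criterion, and it is trivially minimal.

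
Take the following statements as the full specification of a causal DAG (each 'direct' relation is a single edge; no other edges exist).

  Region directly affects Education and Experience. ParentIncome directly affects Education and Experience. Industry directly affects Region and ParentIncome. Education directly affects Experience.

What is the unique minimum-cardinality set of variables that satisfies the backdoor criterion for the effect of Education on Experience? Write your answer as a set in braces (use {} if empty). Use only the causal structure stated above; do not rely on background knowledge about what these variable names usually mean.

{ParentIncome, Region}

Variables eligible for adjustment (non-descendants of Education, excluding Education and Experience): {Industry, ParentIncome, Region}.
Backdoor paths from Education to Experience:
  P1: Education <- Region <- Industry -> ParentIncome -> Experience
  P2: Education <- Region -> Experience
  P3: Education <- ParentIncome <- Industry -> Region -> Experience
  P4: Education <- ParentIncome -> Experience
The empty set is not sufficient: P1 (Education <- Region <- Industry -> ParentIncome -> Experience) has no collider blocking it and no conditioned non-collider, so it is open.
Try {ParentIncome, Region}:
  P1: blocked at chain node Region ∈ conditioning set.
  P2: blocked at fork node Region ∈ conditioning set.
  P3: blocked at chain node ParentIncome ∈ conditioning set.
  P4: blocked at fork node ParentIncome ∈ conditioning set.
{ParentIncome, Region} contains no descendant of Education and blocks every backdoor path.
Every element of {ParentIncome, Region} is needed (dropping ParentIncome leaves P4 open; dropping Region leaves P2 open), so no proper subset is valid.
Among all size-2 subsets of the eligible variables, only {ParentIncome, Region} blocks every backdoor path, so it is the unique smallest valid adjustment set.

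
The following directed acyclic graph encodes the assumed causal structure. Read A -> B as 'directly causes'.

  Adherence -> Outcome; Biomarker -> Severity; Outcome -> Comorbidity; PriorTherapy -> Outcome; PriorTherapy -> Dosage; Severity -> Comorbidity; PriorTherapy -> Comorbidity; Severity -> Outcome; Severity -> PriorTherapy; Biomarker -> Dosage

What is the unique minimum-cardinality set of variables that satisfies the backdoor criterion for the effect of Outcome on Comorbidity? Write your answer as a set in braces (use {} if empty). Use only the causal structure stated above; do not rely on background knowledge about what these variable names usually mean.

{PriorTherapy, Severity}

Variables eligible for adjustment (non-descendants of Outcome, excluding Outcome and Comorbidity): {Adherence, Biomarker, Dosage, PriorTherapy, Severity}.
Backdoor paths from Outcome to Comorbidity:
  P1: Outcome <- Severity <- Biomarker -> Dosage <- PriorTherapy -> Comorbidity
  P2: Outcome <- Severity -> PriorTherapy -> Comorbidity
  P3: Outcome <- Severity -> Comorbidity
  P4: Outcome <- PriorTherapy <- Severity -> Comorbidity
  P5: Outcome <- PriorTherapy -> Dosage <- Biomarker -> Severity -> Comorbidity
  P6: Outcome <- PriorTherapy -> Comorbidity
The empty set is not sufficient: P2 (Outcome <- Severity -> PriorTherapy -> Comorbidity) has no collider blocking it and no conditioned non-collider, so it is open.
Try {PriorTherapy, Severity}:
  P1: blocked at chain node Severity ∈ conditioning set.
  P2: blocked at fork node Severity ∈ conditioning set.
  P3: blocked at fork node Severity ∈ conditioning set.
  P4: blocked at chain node PriorTherapy ∈ conditioning set.
  P5: blocked at fork node PriorTherapy ∈ conditioning set.
  P6: blocked at fork node PriorTherapy ∈ conditioning set.
{PriorTherapy, Severity} contains no descendant of Outcome and blocks every backdoor path.
Every element of {PriorTherapy, Severity} is needed (dropping PriorTherapy leaves P6 open; dropping Severity leaves P3 open), so no proper subset is valid.
Among all size-2 subsets of the eligible variables, only {PriorTherapy, Severity} blocks every backdoor path, so it is the unique smallest valid adjustment set.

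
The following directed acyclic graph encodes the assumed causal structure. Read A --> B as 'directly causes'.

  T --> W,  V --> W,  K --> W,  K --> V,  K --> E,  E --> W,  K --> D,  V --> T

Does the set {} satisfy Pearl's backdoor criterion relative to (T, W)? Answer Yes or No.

No

Backdoor paths from T to W (paths whose first edge points into T):
  P1: T <- V <- K -> E -> W
  P2: T <- V <- K -> W
  P3: T <- V -> W
Condition 1 (no descendant of T in the set): holds — descendants of T are {W}; none are in {}.
Condition 2 (every backdoor path blocked by {}):
  P1: open — no interior node is in the conditioning set.
  P2: open — no interior node is in the conditioning set.
  P3: open — no interior node is in the conditioning set.
{} does not satisfy the backdoor criterion.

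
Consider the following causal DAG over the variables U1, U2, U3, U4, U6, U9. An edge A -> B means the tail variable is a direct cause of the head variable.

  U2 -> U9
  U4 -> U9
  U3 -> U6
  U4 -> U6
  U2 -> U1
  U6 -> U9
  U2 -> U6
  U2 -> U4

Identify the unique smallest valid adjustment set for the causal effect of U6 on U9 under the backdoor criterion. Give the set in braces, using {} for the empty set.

{U2, U4}

Variables eligible for adjustment (non-descendants of U6, excluding U6 and U9): {U1, U2, U3, U4}.
Backdoor paths from U6 to U9:
  P1: U6 <- U2 -> U4 -> U9
  P2: U6 <- U2 -> U9
  P3: U6 <- U4 <- U2 -> U9
  P4: U6 <- U4 -> U9
The empty set is not sufficient: P1 (U6 <- U2 -> U4 -> U9) has no collider blocking it and no conditioned non-collider, so it is open.
Try {U2, U4}:
  P1: blocked at fork node U2 ∈ conditioning set.
  P2: blocked at fork node U2 ∈ conditioning set.
  P3: blocked at chain node U4 ∈ conditioning set.
  P4: blocked at fork node U4 ∈ conditioning set.
{U2, U4} contains no descendant of U6 and blocks every backdoor path.
Every element of {U2, U4} is needed (dropping U2 leaves P2 open; dropping U4 leaves P4 open), so no proper subset is valid.
Among all size-2 subsets of the eligible variables, only {U2, U4} blocks every backdoor path, so it is the unique smallest valid adjustment set.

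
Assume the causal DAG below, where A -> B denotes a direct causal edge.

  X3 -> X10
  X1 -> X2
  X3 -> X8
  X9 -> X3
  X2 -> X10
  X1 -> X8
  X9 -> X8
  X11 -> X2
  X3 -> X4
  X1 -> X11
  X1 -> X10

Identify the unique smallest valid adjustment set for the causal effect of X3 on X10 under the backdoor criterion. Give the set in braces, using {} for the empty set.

Variables eligible for adjustment (non-descendants of X3, excluding X3 and X10): {X1, X11, X2, X9}.
Backdoor paths from X3 to X10:
  P1: X3 <- X9 -> X8 <- X1 -> X11 -> X2 -> X10
  P2: X3 <- X9 -> X8 <- X1 -> X2 -> X10
  P3: X3 <- X9 -> X8 <- X1 -> X10
Each backdoor path contains an unconditioned collider, so every path is already blocked with the empty conditioning set:
  P1: blocked at collider X8 (neither it nor any descendant is in the conditioning set).
  P2: blocked at collider X8 (neither it nor any descendant is in the conditioning set).
  P3: blocked at collider X8 (neither it nor any descendant is in the conditioning set).
The empty set is therefore the unique smallest valid set.

{}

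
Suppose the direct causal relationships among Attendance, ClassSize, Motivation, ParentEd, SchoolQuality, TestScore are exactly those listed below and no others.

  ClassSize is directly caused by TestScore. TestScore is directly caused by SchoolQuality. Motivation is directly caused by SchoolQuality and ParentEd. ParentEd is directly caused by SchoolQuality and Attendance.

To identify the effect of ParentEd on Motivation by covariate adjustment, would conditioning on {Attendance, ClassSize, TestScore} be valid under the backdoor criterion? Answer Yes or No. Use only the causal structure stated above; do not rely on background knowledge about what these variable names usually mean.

Backdoor paths from ParentEd to Motivation (paths whose first edge points into ParentEd):
  P1: ParentEd <- SchoolQuality -> Motivation
Condition 1 (no descendant of ParentEd in the set): holds — descendants of ParentEd are {Motivation}; none are in {Attendance, ClassSize, TestScore}.
Condition 2 (every backdoor path blocked by {Attendance, ClassSize, TestScore}):
  P1: open — no interior node is in the conditioning set.
{Attendance, ClassSize, TestScore} does not satisfy the backdoor criterion.

No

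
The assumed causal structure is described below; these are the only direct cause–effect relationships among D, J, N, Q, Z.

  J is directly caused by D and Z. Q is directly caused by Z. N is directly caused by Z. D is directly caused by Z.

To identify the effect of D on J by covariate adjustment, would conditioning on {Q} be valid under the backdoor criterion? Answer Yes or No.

Backdoor paths from D to J (paths whose first edge points into D):
  P1: D <- Z -> J
Condition 1 (no descendant of D in the set): holds — descendants of D are {J}; none are in {Q}.
Condition 2 (every backdoor path blocked by {Q}):
  P1: open — no interior node is in the conditioning set.
{Q} does not satisfy the backdoor criterion.

No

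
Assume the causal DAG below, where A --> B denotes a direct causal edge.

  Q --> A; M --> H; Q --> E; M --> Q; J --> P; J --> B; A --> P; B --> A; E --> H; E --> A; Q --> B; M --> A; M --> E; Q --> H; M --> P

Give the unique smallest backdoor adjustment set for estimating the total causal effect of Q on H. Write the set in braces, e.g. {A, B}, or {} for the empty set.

Variables eligible for adjustment (non-descendants of Q, excluding Q and H): {J, M}.
Backdoor paths from Q to H:
  P1: Q <- M -> E -> H
  P2: Q <- M -> H
  P3: Q <- M -> A <- E -> H
  P4: Q <- M -> P <- J -> B -> A <- E -> H
  P5: Q <- M -> P <- A <- E -> H
The empty set is not sufficient: P1 (Q <- M -> E -> H) has no collider blocking it and no conditioned non-collider, so it is open.
Try {M}:
  P1: blocked at fork node M ∈ conditioning set.
  P2: blocked at fork node M ∈ conditioning set.
  P3: blocked at fork node M ∈ conditioning set.
  P4: blocked at fork node M ∈ conditioning set.
  P5: blocked at fork node M ∈ conditioning set.
{M} contains no descendant of Q and blocks every backdoor path.
No other singleton works — e.g. {J} leaves P1 open — so {M} is the unique smallest valid adjustment set.

{M}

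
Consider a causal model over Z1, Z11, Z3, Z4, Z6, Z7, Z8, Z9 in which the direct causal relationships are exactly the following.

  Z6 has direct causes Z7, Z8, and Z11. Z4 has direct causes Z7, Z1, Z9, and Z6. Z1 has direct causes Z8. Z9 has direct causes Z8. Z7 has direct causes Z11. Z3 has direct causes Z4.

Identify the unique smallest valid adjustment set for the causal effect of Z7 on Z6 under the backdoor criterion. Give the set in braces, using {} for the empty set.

Variables eligible for adjustment (non-descendants of Z7, excluding Z7 and Z6): {Z1, Z11, Z8, Z9}.
Backdoor paths from Z7 to Z6:
  P1: Z7 <- Z11 -> Z6
The empty set is not sufficient: P1 (Z7 <- Z11 -> Z6) has no collider blocking it and no conditioned non-collider, so it is open.
Try {Z11}:
  P1: blocked at fork node Z11 ∈ conditioning set.
{Z11} contains no descendant of Z7 and blocks every backdoor path.
No other singleton works — e.g. {Z8} leaves P1 open — so {Z11} is the unique smallest valid adjustment set.

{Z11}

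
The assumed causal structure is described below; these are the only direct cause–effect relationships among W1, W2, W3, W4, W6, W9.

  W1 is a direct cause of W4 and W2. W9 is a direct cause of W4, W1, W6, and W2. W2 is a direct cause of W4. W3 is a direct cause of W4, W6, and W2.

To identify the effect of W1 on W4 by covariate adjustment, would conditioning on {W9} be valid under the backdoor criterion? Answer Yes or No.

Yes

Backdoor paths from W1 to W4 (paths whose first edge points into W1):
  P1: W1 <- W9 -> W6 <- W3 -> W2 -> W4
  P2: W1 <- W9 -> W6 <- W3 -> W4
  P3: W1 <- W9 -> W2 <- W3 -> W4
  P4: W1 <- W9 -> W2 -> W4
  P5: W1 <- W9 -> W4
Condition 1 (no descendant of W1 in the set): holds — descendants of W1 are {W2, W4}; none are in {W9}.
Condition 2 (every backdoor path blocked by {W9}):
  P1: blocked at fork node W9 ∈ conditioning set.
  P2: blocked at fork node W9 ∈ conditioning set.
  P3: blocked at fork node W9 ∈ conditioning set.
  P4: blocked at fork node W9 ∈ conditioning set.
  P5: blocked at fork node W9 ∈ conditioning set.
{W9} satisfies the backdoor criterion.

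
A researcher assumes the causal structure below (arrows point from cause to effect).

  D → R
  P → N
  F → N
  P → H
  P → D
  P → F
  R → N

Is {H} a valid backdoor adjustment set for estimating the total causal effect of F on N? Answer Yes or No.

No

Backdoor paths from F to N (paths whose first edge points into F):
  P1: F <- P -> D -> R -> N
  P2: F <- P -> N
Condition 1 (no descendant of F in the set): holds — descendants of F are {N}; none are in {H}.
Condition 2 (every backdoor path blocked by {H}):
  P1: open — no interior node is in the conditioning set.
  P2: open — no interior node is in the conditioning set.
{H} does not satisfy the backdoor criterion.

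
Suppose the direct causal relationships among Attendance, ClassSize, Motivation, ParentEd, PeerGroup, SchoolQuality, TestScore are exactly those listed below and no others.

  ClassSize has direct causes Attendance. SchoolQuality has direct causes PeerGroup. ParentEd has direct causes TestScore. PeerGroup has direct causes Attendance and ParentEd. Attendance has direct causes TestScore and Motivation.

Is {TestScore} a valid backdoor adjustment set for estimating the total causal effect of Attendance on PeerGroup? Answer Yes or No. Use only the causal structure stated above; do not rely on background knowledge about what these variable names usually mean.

Yes

Backdoor paths from Attendance to PeerGroup (paths whose first edge points into Attendance):
  P1: Attendance <- TestScore -> ParentEd -> PeerGroup
Condition 1 (no descendant of Attendance in the set): holds — descendants of Attendance are {ClassSize, PeerGroup, SchoolQuality}; none are in {TestScore}.
Condition 2 (every backdoor path blocked by {TestScore}):
  P1: blocked at fork node TestScore ∈ conditioning set.
{TestScore} satisfies the backdoor criterion.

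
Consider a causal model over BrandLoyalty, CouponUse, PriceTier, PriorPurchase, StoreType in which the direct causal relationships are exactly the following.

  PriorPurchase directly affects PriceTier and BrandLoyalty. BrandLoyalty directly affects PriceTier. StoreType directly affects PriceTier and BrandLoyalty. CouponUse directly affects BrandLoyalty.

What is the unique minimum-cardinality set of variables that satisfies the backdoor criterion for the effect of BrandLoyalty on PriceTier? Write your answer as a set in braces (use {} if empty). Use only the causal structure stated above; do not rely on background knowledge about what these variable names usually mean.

{PriorPurchase, StoreType}

Variables eligible for adjustment (non-descendants of BrandLoyalty, excluding BrandLoyalty and PriceTier): {CouponUse, PriorPurchase, StoreType}.
Backdoor paths from BrandLoyalty to PriceTier:
  P1: BrandLoyalty <- StoreType -> PriceTier
  P2: BrandLoyalty <- PriorPurchase -> PriceTier
The empty set is not sufficient: P1 (BrandLoyalty <- StoreType -> PriceTier) has no collider blocking it and no conditioned non-collider, so it is open.
Try {PriorPurchase, StoreType}:
  P1: blocked at fork node StoreType ∈ conditioning set.
  P2: blocked at fork node PriorPurchase ∈ conditioning set.
{PriorPurchase, StoreType} contains no descendant of BrandLoyalty and blocks every backdoor path.
Every element of {PriorPurchase, StoreType} is needed (dropping PriorPurchase leaves P2 open; dropping StoreType leaves P1 open), so no proper subset is valid.
Among all size-2 subsets of the eligible variables, only {PriorPurchase, StoreType} blocks every backdoor path, so it is the unique smallest valid adjustment set.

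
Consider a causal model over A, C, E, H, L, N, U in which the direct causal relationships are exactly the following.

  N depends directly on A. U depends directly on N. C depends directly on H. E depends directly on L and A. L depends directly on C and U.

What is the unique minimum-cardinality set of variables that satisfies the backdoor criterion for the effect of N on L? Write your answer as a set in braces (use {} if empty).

{}

Variables eligible for adjustment (non-descendants of N, excluding N and L): {A, C, H}.
Backdoor paths from N to L:
  P1: N <- A -> E <- L
Each backdoor path contains an unconditioned collider, so every path is already blocked with the empty conditioning set:
  P1: blocked at collider E (neither it nor any descendant is in the conditioning set).
The empty set is therefore the unique smallest valid set.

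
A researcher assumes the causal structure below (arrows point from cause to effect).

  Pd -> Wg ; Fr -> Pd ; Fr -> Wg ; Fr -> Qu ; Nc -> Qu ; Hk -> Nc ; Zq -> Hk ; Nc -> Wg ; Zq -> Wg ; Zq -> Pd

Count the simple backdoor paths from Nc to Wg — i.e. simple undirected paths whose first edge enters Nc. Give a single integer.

3

A backdoor path from Nc to Wg is any simple undirected path whose first edge points into Nc (i.e. leaves Nc via a parent).
Parents of Nc: {Hk}.
Enumerating:
  P1: Nc <- Hk <- Zq -> Pd <- Fr -> Wg
  P2: Nc <- Hk <- Zq -> Pd -> Wg
  P3: Nc <- Hk <- Zq -> Wg
That exhausts the simple backdoor paths. Count: 3.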